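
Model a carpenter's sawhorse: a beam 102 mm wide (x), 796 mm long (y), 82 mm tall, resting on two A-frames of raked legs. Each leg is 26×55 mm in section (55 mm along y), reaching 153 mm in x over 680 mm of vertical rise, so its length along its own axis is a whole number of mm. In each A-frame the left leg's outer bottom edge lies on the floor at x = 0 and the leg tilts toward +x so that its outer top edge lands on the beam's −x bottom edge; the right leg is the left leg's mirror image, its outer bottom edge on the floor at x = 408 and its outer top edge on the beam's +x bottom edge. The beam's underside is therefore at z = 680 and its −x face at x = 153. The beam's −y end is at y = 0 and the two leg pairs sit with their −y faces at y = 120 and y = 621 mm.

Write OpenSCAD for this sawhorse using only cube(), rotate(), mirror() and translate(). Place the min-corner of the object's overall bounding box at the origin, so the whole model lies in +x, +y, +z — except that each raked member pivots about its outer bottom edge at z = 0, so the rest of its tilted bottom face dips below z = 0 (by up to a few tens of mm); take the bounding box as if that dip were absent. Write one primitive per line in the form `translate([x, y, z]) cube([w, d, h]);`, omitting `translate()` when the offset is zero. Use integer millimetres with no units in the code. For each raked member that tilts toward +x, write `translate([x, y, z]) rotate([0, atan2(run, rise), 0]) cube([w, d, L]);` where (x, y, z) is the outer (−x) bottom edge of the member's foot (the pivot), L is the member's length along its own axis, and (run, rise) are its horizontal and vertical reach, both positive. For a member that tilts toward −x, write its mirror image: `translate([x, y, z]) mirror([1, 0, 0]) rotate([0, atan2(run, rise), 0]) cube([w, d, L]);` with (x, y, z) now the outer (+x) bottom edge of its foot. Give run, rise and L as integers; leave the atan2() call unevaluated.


translate([153, 0, 680]) cube([102, 796, 82]);
translate([0, 120, 0]) rotate([0, atan2(153, 680), 0]) cube([26, 55, 697]);
translate([408, 120, 0]) mirror([1, 0, 0]) rotate([0, atan2(153, 680), 0]) cube([26, 55, 697]);
translate([0, 621, 0]) rotate([0, atan2(153, 680), 0]) cube([26, 55, 697]);
translate([408, 621, 0]) mirror([1, 0, 0]) rotate([0, atan2(153, 680), 0]) cube([26, 55, 697]);


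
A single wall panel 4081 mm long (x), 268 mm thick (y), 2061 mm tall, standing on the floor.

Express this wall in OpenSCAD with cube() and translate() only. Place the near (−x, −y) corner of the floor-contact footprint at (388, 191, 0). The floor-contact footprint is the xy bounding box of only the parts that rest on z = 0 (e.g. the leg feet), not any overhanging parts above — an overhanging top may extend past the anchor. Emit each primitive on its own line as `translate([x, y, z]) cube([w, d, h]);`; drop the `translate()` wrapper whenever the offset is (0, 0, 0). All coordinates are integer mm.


translate([388, 191, 0]) cube([4081, 268, 2061]);


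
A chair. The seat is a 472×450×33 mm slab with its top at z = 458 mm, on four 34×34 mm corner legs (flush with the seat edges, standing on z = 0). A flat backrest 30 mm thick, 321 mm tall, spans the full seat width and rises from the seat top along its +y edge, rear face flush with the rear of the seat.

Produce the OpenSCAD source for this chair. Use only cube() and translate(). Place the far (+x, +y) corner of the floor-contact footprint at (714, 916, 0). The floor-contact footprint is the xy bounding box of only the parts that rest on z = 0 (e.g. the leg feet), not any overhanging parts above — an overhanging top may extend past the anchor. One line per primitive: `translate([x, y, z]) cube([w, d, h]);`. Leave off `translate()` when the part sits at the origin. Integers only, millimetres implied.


translate([242, 466, 425]) cube([472, 450, 33]);
translate([242, 466, 0]) cube([34, 34, 425]);
translate([680, 466, 0]) cube([34, 34, 425]);
translate([242, 882, 0]) cube([34, 34, 425]);
translate([680, 882, 0]) cube([34, 34, 425]);
translate([242, 886, 458]) cube([472, 30, 321]);


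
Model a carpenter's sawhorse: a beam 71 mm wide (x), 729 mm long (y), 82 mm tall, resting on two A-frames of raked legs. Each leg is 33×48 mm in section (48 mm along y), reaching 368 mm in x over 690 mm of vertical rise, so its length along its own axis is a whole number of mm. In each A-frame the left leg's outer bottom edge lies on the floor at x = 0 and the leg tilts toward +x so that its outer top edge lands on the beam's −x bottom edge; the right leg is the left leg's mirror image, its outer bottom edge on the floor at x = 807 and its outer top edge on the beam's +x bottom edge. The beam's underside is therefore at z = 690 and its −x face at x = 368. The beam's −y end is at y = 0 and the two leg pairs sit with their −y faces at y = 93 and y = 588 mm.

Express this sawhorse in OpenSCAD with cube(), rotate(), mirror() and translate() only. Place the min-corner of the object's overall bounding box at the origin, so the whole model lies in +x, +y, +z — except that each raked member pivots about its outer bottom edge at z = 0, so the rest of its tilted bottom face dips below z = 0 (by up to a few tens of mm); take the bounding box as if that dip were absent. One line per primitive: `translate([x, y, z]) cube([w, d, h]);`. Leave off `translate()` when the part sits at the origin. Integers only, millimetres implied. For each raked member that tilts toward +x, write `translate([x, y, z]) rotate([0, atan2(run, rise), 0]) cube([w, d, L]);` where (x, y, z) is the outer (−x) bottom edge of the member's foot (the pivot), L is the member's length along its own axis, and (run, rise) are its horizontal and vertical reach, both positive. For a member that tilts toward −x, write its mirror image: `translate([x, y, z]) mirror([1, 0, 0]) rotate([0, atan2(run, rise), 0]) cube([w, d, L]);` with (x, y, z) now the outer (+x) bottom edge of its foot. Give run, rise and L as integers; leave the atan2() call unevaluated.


translate([368, 0, 690]) cube([71, 729, 82]);
translate([0, 93, 0]) rotate([0, atan2(368, 690), 0]) cube([33, 48, 782]);
translate([807, 93, 0]) mirror([1, 0, 0]) rotate([0, atan2(368, 690), 0]) cube([33, 48, 782]);
translate([0, 588, 0]) rotate([0, atan2(368, 690), 0]) cube([33, 48, 782]);
translate([807, 588, 0]) mirror([1, 0, 0]) rotate([0, atan2(368, 690), 0]) cube([33, 48, 782]);


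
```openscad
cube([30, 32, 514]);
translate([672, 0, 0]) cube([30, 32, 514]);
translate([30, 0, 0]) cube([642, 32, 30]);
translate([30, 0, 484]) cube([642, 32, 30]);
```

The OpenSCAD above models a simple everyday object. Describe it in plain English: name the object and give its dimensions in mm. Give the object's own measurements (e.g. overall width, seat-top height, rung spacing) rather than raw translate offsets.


A rectangular picture frame lying in the x–z plane (depth along y). The opening is 642 mm wide (x) by 454 mm tall (z), surrounded by a border 30 mm wide on all four sides. The frame is 32 mm deep and is made of two full-height vertical stiles with two horizontal rails fitted between them.


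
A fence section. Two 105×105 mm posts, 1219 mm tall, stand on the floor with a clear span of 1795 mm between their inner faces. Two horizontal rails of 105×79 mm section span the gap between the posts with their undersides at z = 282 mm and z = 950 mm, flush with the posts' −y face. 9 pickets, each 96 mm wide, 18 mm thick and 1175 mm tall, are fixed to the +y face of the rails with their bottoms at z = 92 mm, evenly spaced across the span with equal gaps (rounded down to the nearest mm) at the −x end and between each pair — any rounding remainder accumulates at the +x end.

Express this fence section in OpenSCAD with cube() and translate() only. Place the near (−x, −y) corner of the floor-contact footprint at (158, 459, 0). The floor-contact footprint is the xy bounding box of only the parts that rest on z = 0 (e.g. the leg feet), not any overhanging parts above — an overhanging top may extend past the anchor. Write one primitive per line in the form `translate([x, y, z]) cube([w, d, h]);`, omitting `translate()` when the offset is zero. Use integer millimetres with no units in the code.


translate([158, 459, 0]) cube([105, 105, 1219]);
translate([2058, 459, 0]) cube([105, 105, 1219]);
translate([263, 459, 282]) cube([1795, 105, 79]);
translate([263, 459, 950]) cube([1795, 105, 79]);
translate([356, 564, 92]) cube([96, 18, 1175]);
translate([545, 564, 92]) cube([96, 18, 1175]);
translate([734, 564, 92]) cube([96, 18, 1175]);
translate([923, 564, 92]) cube([96, 18, 1175]);
translate([1112, 564, 92]) cube([96, 18, 1175]);
translate([1301, 564, 92]) cube([96, 18, 1175]);
translate([1490, 564, 92]) cube([96, 18, 1175]);
translate([1679, 564, 92]) cube([96, 18, 1175]);
translate([1868, 564, 92]) cube([96, 18, 1175]);


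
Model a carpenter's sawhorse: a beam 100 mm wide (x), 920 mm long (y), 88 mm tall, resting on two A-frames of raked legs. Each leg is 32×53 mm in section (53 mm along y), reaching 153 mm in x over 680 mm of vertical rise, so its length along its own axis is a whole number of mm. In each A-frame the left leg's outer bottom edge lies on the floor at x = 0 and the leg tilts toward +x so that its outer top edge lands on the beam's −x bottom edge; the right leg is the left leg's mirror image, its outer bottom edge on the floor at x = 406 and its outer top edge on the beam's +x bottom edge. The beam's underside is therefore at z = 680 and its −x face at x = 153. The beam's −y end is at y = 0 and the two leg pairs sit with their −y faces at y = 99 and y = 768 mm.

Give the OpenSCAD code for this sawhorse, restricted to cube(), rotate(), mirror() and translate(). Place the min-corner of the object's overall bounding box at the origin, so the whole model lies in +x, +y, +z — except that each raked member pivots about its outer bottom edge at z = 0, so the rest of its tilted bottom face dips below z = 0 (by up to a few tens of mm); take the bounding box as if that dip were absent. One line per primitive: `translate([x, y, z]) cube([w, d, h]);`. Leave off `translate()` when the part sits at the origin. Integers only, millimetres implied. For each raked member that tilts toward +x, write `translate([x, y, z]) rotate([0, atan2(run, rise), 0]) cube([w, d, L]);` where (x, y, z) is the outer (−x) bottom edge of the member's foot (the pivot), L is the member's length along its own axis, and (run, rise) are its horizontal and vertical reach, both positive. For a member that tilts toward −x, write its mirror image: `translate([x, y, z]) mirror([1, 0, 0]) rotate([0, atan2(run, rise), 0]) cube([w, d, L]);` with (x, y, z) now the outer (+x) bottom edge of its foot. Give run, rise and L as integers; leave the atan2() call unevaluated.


// leg length = √(153² + 680²) = 697
// right-leg outer foot x = 2·153 + 100 = 406
// beam min-corner = (153, 0, 680)
translate([153, 0, 680]) cube([100, 920, 88]);
translate([0, 99, 0]) rotate([0, atan2(153, 680), 0]) cube([32, 53, 697]);
translate([406, 99, 0]) mirror([1, 0, 0]) rotate([0, atan2(153, 680), 0]) cube([32, 53, 697]);
translate([0, 768, 0]) rotate([0, atan2(153, 680), 0]) cube([32, 53, 697]);
translate([406, 768, 0]) mirror([1, 0, 0]) rotate([0, atan2(153, 680), 0]) cube([32, 53, 697]);


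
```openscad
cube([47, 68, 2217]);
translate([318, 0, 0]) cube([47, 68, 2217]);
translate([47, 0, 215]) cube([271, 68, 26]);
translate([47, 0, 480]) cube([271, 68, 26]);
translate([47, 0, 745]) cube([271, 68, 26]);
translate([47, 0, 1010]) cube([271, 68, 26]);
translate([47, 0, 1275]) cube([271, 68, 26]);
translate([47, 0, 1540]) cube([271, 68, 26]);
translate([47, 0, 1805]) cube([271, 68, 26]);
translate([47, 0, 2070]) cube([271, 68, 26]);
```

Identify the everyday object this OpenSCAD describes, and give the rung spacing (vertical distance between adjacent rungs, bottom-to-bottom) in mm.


A ladder. The rung spacing is 265 mm.

Two tall 47×68 posts with 8 short bars between them — a ladder. Adjacent rungs sit at z = 215 and z = 480, so the spacing is 480 − 215 = 265 mm.


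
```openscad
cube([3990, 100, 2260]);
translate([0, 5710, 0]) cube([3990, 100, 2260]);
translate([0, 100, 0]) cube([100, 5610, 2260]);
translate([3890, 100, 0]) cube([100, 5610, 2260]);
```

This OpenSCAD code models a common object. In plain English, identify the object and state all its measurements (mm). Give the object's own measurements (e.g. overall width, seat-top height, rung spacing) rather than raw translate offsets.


The wall frame of a small rectangular building: four walls, each 2260 mm tall and 100 mm thick, enclosing a footprint 3990 mm (x) by 5810 mm (y) outside-to-outside, with no floor or roof. The front and back walls (the −y and +y sides) span the full width; the two side walls fit between them.


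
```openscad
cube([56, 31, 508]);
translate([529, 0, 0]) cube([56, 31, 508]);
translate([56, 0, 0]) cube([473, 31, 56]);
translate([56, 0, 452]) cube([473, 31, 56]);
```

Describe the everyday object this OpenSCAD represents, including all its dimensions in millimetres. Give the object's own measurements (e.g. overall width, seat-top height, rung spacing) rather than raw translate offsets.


A rectangular picture frame lying in the x–z plane (depth along y). The opening is 473 mm wide (x) by 396 mm tall (z), surrounded by a border 56 mm wide on all four sides. The frame is 31 mm deep and is made of two full-height vertical stiles with two horizontal rails fitted between them.


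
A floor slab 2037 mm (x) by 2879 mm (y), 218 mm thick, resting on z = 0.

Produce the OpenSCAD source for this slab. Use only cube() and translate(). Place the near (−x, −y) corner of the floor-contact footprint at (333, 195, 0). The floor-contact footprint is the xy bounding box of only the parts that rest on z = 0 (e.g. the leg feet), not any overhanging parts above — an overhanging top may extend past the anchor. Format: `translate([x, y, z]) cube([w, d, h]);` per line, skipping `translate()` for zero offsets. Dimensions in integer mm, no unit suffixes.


translate([333, 195, 0]) cube([2037, 2879, 218]);


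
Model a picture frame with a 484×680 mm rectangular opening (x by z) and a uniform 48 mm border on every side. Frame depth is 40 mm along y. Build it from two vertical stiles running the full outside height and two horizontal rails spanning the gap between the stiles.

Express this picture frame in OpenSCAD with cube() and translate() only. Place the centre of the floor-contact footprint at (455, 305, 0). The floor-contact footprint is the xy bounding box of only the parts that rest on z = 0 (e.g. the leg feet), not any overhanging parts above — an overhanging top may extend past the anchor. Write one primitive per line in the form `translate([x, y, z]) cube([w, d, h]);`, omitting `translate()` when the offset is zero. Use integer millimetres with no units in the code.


translate([165, 285, 0]) cube([48, 40, 776]);
translate([697, 285, 0]) cube([48, 40, 776]);
translate([213, 285, 0]) cube([484, 40, 48]);
translate([213, 285, 728]) cube([484, 40, 48]);


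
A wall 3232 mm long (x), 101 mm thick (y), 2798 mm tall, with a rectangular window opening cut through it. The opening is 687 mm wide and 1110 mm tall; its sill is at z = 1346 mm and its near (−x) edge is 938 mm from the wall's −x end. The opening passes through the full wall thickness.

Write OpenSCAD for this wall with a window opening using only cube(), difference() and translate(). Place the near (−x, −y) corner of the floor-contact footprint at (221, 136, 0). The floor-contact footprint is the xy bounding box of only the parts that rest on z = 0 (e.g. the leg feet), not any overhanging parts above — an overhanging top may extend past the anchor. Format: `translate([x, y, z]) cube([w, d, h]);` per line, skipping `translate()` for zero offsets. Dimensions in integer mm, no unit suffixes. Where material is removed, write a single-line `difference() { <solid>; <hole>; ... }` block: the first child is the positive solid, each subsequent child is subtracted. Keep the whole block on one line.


difference() { translate([221, 136, 0]) cube([3232, 101, 2798]); translate([1159, 136, 1346]) cube([687, 101, 1110]); }


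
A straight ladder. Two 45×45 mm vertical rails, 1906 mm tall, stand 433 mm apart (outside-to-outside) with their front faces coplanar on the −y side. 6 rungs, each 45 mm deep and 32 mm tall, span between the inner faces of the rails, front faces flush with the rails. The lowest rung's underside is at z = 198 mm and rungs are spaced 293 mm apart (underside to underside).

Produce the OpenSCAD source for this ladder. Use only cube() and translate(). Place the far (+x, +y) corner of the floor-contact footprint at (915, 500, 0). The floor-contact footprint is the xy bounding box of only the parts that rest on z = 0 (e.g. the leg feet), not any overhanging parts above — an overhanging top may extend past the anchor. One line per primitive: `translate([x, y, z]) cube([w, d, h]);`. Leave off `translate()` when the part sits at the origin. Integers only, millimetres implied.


// rung span = 433 - 2*45 = 343
// rung[k] z = 198 + k*293
translate([482, 455, 0]) cube([45, 45, 1906]);
translate([870, 455, 0]) cube([45, 45, 1906]);
translate([527, 455, 198]) cube([343, 45, 32]);
translate([527, 455, 491]) cube([343, 45, 32]);
translate([527, 455, 784]) cube([343, 45, 32]);
translate([527, 455, 1077]) cube([343, 45, 32]);
translate([527, 455, 1370]) cube([343, 45, 32]);
translate([527, 455, 1663]) cube([343, 45, 32]);


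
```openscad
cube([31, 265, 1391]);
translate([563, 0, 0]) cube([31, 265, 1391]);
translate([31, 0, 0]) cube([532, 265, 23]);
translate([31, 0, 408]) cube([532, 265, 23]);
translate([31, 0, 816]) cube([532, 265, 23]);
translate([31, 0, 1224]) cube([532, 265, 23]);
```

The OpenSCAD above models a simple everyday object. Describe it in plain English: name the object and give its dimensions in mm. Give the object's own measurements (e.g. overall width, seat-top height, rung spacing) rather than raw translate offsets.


An open bookshelf. Two side panels, each 31 mm thick, 265 mm deep and 1391 mm tall, stand 594 mm apart (outside-to-outside). Between them sit 4 shelves, each 23 mm thick and 265 mm deep, spanning the full gap between the sides. The bottom shelf rests on the floor (its underside at z = 0) and the clear gap between one shelf's top and the next shelf's underside is 385 mm.


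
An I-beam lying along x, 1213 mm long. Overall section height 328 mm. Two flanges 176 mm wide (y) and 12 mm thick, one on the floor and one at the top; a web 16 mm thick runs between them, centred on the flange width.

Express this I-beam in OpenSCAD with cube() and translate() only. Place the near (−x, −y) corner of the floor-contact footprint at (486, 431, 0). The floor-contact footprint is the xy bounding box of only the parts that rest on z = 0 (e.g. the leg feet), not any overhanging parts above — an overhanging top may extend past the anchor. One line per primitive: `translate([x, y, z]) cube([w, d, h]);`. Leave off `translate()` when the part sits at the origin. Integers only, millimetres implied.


translate([486, 431, 0]) cube([1213, 176, 12]);
translate([486, 511, 12]) cube([1213, 16, 304]);
translate([486, 431, 316]) cube([1213, 176, 12]);


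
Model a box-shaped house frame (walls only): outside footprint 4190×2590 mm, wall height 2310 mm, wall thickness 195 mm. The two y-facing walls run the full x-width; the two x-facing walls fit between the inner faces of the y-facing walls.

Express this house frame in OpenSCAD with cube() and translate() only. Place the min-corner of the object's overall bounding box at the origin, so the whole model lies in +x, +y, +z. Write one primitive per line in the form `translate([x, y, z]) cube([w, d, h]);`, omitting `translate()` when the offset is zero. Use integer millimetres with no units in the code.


cube([4190, 195, 2310]);
translate([0, 2395, 0]) cube([4190, 195, 2310]);
translate([0, 195, 0]) cube([195, 2200, 2310]);
translate([3995, 195, 0]) cube([195, 2200, 2310]);


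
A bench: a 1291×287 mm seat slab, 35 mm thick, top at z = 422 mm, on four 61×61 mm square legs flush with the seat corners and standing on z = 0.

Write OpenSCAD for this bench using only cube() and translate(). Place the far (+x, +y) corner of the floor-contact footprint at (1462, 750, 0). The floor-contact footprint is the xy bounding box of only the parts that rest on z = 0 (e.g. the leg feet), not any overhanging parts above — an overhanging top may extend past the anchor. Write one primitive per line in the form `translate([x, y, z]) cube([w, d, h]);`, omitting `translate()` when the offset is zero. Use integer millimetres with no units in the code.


translate([171, 463, 387]) cube([1291, 287, 35]);
translate([171, 463, 0]) cube([61, 61, 387]);
translate([171, 689, 0]) cube([61, 61, 387]);
translate([1401, 463, 0]) cube([61, 61, 387]);
translate([1401, 689, 0]) cube([61, 61, 387]);


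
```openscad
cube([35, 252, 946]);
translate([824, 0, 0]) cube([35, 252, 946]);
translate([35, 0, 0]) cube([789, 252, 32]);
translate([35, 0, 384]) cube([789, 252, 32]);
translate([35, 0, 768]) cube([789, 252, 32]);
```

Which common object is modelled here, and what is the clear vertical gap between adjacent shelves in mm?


A bookshelf. The clear shelf gap is 352 mm.

Two tall side panels with 3 horizontal boards between them — a bookshelf. The first two shelf undersides are at z = 0 and z = 384; with shelf thickness 32, the clear gap is 384 − 0 − 32 = 352 mm.


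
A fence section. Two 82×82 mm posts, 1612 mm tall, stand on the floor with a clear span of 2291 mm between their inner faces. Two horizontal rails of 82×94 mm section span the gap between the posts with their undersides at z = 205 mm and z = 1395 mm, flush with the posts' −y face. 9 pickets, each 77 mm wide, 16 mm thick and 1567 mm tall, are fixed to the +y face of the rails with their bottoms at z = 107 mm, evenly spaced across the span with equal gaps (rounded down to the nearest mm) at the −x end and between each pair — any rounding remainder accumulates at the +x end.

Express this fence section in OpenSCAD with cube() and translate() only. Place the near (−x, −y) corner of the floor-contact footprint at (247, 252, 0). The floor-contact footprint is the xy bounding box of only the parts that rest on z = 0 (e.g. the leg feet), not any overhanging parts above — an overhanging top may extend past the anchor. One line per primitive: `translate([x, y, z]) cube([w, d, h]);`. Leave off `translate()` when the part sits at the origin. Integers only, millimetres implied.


translate([247, 252, 0]) cube([82, 82, 1612]);
translate([2620, 252, 0]) cube([82, 82, 1612]);
translate([329, 252, 205]) cube([2291, 82, 94]);
translate([329, 252, 1395]) cube([2291, 82, 94]);
translate([488, 334, 107]) cube([77, 16, 1567]);
translate([724, 334, 107]) cube([77, 16, 1567]);
translate([960, 334, 107]) cube([77, 16, 1567]);
translate([1196, 334, 107]) cube([77, 16, 1567]);
translate([1432, 334, 107]) cube([77, 16, 1567]);
translate([1668, 334, 107]) cube([77, 16, 1567]);
translate([1904, 334, 107]) cube([77, 16, 1567]);
translate([2140, 334, 107]) cube([77, 16, 1567]);
translate([2376, 334, 107]) cube([77, 16, 1567]);


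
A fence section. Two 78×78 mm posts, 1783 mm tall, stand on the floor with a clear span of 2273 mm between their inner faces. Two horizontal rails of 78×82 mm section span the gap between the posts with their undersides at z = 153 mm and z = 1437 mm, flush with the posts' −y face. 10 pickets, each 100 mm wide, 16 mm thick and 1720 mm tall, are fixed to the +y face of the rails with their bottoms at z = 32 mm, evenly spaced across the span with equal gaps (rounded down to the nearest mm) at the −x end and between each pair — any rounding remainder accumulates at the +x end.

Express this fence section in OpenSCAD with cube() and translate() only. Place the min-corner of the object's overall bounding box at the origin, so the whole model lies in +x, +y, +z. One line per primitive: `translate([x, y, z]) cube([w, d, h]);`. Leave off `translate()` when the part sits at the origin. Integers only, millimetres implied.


cube([78, 78, 1783]);
translate([2351, 0, 0]) cube([78, 78, 1783]);
translate([78, 0, 153]) cube([2273, 78, 82]);
translate([78, 0, 1437]) cube([2273, 78, 82]);
translate([193, 78, 32]) cube([100, 16, 1720]);
translate([408, 78, 32]) cube([100, 16, 1720]);
translate([623, 78, 32]) cube([100, 16, 1720]);
translate([838, 78, 32]) cube([100, 16, 1720]);
translate([1053, 78, 32]) cube([100, 16, 1720]);
translate([1268, 78, 32]) cube([100, 16, 1720]);
translate([1483, 78, 32]) cube([100, 16, 1720]);
translate([1698, 78, 32]) cube([100, 16, 1720]);
translate([1913, 78, 32]) cube([100, 16, 1720]);
translate([2128, 78, 32]) cube([100, 16, 1720]);


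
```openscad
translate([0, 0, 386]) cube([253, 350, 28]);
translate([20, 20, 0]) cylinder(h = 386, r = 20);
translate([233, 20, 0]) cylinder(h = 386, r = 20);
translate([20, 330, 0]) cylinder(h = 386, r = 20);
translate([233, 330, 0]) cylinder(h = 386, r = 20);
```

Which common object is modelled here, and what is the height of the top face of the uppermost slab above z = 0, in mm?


A stool. The seat height is 414 mm.

A 253×350×28 slab at z = 386 on four corner cylinders — a stool. The seat top is 386 + 28 = 414 mm.


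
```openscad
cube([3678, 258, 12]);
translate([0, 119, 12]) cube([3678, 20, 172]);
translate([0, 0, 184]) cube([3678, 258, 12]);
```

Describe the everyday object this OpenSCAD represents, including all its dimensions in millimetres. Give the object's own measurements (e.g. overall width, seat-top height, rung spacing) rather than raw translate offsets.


An I-beam lying along x, 3678 mm long. Overall section height 196 mm. Two flanges 258 mm wide (y) and 12 mm thick, one on the floor and one at the top; a web 20 mm thick runs between them, centred on the flange width.


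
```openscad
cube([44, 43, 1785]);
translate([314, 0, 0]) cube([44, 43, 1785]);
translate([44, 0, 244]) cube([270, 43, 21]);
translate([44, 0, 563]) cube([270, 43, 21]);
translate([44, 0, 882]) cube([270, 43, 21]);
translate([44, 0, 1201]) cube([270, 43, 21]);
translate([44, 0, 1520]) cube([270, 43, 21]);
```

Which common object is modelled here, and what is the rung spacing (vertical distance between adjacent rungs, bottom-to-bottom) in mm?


A ladder. The rung spacing is 319 mm.

Two tall 44×43 posts with 5 short bars between them — a ladder. Adjacent rungs sit at z = 244 and z = 563, so the spacing is 563 − 244 = 319 mm.


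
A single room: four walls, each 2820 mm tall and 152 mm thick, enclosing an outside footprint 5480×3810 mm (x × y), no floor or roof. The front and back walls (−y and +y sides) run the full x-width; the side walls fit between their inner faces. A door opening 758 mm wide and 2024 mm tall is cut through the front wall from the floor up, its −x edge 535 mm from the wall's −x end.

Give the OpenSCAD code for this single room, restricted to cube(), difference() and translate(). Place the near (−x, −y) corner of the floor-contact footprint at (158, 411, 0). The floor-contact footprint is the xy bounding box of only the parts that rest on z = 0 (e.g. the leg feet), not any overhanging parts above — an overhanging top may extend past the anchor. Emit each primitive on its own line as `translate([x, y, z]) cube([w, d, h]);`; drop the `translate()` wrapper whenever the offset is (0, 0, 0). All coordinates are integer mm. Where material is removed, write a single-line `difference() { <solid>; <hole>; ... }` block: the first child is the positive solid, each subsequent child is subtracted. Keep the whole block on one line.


difference() { translate([158, 411, 0]) cube([5480, 152, 2820]); translate([693, 411, 0]) cube([758, 152, 2024]); }
translate([158, 4069, 0]) cube([5480, 152, 2820]);
translate([158, 563, 0]) cube([152, 3506, 2820]);
translate([5486, 563, 0]) cube([152, 3506, 2820]);


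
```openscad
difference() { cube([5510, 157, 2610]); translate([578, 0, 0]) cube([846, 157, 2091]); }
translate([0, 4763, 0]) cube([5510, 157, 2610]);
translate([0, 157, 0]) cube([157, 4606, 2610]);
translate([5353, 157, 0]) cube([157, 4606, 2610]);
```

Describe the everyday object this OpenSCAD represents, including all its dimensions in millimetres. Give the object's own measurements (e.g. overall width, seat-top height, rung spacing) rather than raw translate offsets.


A single room: four walls, each 2610 mm tall and 157 mm thick, enclosing an outside footprint 5510×4920 mm (x × y), no floor or roof. The front and back walls (−y and +y sides) run the full x-width; the side walls fit between their inner faces. A door opening 846 mm wide and 2091 mm tall is cut through the front wall from the floor up, its −x edge 578 mm from the wall's −x end.


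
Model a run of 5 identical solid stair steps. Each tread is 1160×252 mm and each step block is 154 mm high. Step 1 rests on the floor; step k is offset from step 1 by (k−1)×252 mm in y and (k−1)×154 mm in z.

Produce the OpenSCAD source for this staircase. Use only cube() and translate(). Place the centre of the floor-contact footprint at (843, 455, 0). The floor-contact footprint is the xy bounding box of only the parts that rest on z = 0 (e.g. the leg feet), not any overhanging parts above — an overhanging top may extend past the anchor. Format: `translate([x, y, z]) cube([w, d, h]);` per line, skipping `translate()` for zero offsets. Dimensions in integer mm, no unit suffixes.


translate([263, 329, 0]) cube([1160, 252, 154]);
translate([263, 581, 154]) cube([1160, 252, 154]);
translate([263, 833, 308]) cube([1160, 252, 154]);
translate([263, 1085, 462]) cube([1160, 252, 154]);
translate([263, 1337, 616]) cube([1160, 252, 154]);


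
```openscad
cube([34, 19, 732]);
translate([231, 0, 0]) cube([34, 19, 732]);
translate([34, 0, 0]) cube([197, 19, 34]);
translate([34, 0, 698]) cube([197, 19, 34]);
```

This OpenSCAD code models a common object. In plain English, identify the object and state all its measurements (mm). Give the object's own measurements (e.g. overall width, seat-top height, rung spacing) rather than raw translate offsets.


A rectangular picture frame lying in the x–z plane (depth along y). The opening is 197 mm wide (x) by 664 mm tall (z), surrounded by a border 34 mm wide on all four sides. The frame is 19 mm deep and is made of two full-height vertical stiles with two horizontal rails fitted between them.


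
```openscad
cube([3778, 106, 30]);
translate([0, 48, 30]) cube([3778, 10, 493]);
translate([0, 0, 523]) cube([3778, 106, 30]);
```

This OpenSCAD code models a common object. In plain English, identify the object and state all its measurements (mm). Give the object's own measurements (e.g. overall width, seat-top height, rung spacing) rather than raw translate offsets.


An I-beam lying along x, 3778 mm long. Overall section height 553 mm. Two flanges 106 mm wide (y) and 30 mm thick, one on the floor and one at the top; a web 10 mm thick runs between them, centred on the flange width.


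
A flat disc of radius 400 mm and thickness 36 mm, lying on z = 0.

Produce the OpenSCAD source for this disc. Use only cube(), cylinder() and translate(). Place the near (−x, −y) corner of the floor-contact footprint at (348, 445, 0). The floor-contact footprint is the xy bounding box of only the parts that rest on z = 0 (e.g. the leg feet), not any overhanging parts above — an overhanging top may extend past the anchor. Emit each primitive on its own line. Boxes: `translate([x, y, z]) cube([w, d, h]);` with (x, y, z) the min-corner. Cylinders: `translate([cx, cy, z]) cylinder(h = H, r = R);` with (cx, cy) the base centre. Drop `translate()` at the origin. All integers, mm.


translate([748, 845, 0]) cylinder(h = 36, r = 400);


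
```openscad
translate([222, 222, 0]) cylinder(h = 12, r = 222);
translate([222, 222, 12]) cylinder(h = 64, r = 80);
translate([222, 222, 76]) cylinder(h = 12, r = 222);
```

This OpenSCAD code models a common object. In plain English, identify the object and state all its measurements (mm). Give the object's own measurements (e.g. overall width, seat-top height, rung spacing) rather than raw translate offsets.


A spool: two coaxial disc flanges of radius 222 mm and thickness 12 mm, joined by a core cylinder of radius 80 mm and height 64 mm. The lower flange rests on z = 0 and the three cylinders share a vertical axis.


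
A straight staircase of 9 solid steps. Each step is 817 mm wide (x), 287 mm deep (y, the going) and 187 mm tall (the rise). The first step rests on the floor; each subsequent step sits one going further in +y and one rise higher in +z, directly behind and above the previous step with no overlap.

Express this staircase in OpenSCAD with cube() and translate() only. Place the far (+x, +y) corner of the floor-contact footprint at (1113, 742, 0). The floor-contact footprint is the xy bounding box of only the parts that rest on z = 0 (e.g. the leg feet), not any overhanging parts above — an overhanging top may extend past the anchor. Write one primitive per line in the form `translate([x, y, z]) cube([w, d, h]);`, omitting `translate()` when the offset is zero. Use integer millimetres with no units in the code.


translate([296, 455, 0]) cube([817, 287, 187]);
translate([296, 742, 187]) cube([817, 287, 187]);
translate([296, 1029, 374]) cube([817, 287, 187]);
translate([296, 1316, 561]) cube([817, 287, 187]);
translate([296, 1603, 748]) cube([817, 287, 187]);
translate([296, 1890, 935]) cube([817, 287, 187]);
translate([296, 2177, 1122]) cube([817, 287, 187]);
translate([296, 2464, 1309]) cube([817, 287, 187]);
translate([296, 2751, 1496]) cube([817, 287, 187]);


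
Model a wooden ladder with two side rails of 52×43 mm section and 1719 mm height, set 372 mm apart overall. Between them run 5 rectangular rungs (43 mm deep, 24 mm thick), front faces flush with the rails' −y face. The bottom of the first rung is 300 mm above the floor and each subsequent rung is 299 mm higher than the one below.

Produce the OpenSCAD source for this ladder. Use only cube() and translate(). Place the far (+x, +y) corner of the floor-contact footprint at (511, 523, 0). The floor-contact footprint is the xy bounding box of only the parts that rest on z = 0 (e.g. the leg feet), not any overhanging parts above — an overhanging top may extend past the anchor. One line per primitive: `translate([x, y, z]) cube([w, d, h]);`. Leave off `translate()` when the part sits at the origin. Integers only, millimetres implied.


translate([139, 480, 0]) cube([52, 43, 1719]);
translate([459, 480, 0]) cube([52, 43, 1719]);
translate([191, 480, 300]) cube([268, 43, 24]);
translate([191, 480, 599]) cube([268, 43, 24]);
translate([191, 480, 898]) cube([268, 43, 24]);
translate([191, 480, 1197]) cube([268, 43, 24]);
translate([191, 480, 1496]) cube([268, 43, 24]);


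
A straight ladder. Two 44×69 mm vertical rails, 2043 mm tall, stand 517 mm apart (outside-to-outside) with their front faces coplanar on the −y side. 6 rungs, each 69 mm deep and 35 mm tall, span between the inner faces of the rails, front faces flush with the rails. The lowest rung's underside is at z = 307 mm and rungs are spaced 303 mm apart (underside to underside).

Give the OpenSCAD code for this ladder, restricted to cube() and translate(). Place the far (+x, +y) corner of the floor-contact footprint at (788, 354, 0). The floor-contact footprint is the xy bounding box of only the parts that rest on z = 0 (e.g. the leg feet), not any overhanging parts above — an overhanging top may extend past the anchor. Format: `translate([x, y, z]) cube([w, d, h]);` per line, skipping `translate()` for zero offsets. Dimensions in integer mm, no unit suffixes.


translate([271, 285, 0]) cube([44, 69, 2043]);
translate([744, 285, 0]) cube([44, 69, 2043]);
translate([315, 285, 307]) cube([429, 69, 35]);
translate([315, 285, 610]) cube([429, 69, 35]);
translate([315, 285, 913]) cube([429, 69, 35]);
translate([315, 285, 1216]) cube([429, 69, 35]);
translate([315, 285, 1519]) cube([429, 69, 35]);
translate([315, 285, 1822]) cube([429, 69, 35]);


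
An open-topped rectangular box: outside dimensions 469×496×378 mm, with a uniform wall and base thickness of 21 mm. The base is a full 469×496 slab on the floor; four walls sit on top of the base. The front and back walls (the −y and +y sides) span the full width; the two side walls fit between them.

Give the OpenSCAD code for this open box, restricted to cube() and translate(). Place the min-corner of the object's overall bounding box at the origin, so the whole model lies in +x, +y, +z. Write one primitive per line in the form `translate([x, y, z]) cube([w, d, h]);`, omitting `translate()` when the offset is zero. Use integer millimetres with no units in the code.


cube([469, 496, 21]);
translate([0, 0, 21]) cube([469, 21, 357]);
translate([0, 475, 21]) cube([469, 21, 357]);
translate([0, 21, 21]) cube([21, 454, 357]);
translate([448, 21, 21]) cube([21, 454, 357]);


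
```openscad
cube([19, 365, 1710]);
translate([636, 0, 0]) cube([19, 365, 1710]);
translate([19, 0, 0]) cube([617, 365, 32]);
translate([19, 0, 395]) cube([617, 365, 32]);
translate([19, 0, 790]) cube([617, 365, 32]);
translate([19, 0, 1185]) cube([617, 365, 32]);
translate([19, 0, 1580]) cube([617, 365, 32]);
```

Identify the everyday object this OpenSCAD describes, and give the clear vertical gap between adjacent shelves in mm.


A bookshelf. The clear shelf gap is 363 mm.

Two tall side panels with 5 horizontal boards between them — a bookshelf. The first two shelf undersides are at z = 0 and z = 395; with shelf thickness 32, the clear gap is 395 − 0 − 32 = 363 mm.


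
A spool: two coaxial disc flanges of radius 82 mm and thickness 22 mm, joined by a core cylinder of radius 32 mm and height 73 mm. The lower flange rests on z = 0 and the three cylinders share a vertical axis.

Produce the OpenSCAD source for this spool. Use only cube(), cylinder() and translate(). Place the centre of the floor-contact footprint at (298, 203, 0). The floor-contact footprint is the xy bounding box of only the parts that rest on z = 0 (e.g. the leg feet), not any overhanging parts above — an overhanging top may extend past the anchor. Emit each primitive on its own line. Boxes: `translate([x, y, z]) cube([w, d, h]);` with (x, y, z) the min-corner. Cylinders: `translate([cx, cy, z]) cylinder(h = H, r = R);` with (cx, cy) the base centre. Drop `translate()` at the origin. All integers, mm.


translate([298, 203, 0]) cylinder(h = 22, r = 82);
translate([298, 203, 22]) cylinder(h = 73, r = 32);
translate([298, 203, 95]) cylinder(h = 22, r = 82);


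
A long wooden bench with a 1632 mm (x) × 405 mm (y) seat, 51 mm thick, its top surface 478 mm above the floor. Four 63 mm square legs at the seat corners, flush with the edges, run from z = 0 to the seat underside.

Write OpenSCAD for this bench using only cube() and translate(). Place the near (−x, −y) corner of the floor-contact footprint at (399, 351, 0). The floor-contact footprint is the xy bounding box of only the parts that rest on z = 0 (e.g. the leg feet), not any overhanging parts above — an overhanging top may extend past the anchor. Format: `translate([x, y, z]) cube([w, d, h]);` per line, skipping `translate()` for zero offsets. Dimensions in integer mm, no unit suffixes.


translate([399, 351, 427]) cube([1632, 405, 51]);
translate([399, 351, 0]) cube([63, 63, 427]);
translate([399, 693, 0]) cube([63, 63, 427]);
translate([1968, 351, 0]) cube([63, 63, 427]);
translate([1968, 693, 0]) cube([63, 63, 427]);


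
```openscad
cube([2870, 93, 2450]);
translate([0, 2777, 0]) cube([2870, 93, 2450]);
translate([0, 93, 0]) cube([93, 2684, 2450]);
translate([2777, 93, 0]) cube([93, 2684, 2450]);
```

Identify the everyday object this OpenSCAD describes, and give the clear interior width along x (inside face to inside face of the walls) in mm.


A house (or room) frame. The interior width is 2684 mm.

Four 2450 mm walls enclosing a rectangle with no floor or roof — a room or house frame. Outside width is 2870 mm and wall thickness is 93 mm, so the interior width is 2870 − 2 × 93 = 2684 mm.
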